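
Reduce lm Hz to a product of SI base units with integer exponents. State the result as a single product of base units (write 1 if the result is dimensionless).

s⁻¹·cd

lm = cd·sr = cd (luminous flux; sr is dimensionless).
Hz = 1/s = s⁻¹ (frequency is cycles per second).
Combining: lm·Hz = cd · s⁻¹ = s⁻¹·cd.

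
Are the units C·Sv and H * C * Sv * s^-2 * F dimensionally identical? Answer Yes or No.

Left side:
  C = A·s = s·A (charge = current × time).
  Sv = J/kg (equivalent dose = energy per mass),
      = m²·s⁻².
  Combining: C·Sv = (s·A) · (m²·s⁻²) = m²·s⁻¹·A.
Right side:
  H = kg·m²·s⁻²·A⁻².
  C = s·A.
  Sv = m²·s⁻².
  F = kg⁻¹·m⁻²·s⁴·A².
  Combining: H·C·Sv·s⁻²·F = (kg·m²·s⁻²·A⁻²) · (s·A) · (m²·s⁻²) · s⁻² · (kg⁻¹·m⁻²·s⁴·A²) = m²·s⁻¹·A.
Both reduce to m²·s⁻¹·A.

Yes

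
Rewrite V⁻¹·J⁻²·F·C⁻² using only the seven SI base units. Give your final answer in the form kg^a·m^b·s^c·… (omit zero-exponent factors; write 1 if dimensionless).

kg⁻⁴·m⁻⁸·s⁹·A

V = kg·m²·s⁻³·A⁻¹.
So V⁻¹ = kg⁻¹·m⁻²·s³·A.
J = kg·m²·s⁻².
So J⁻² = kg⁻²·m⁻⁴·s⁴.
F = kg⁻¹·m⁻²·s⁴·A².
C = s·A.
So C⁻² = s⁻²·A⁻².
Combining: V⁻¹·J⁻²·F·C⁻² = (kg⁻¹·m⁻²·s³·A) · (kg⁻²·m⁻⁴·s⁴) · (kg⁻¹·m⁻²·s⁴·A²) · (s⁻²·A⁻²) = kg⁻⁴·m⁻⁸·s⁹·A.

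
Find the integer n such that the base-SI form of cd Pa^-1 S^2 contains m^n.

-3

Pa = kg·m⁻¹·s⁻².
So Pa⁻¹ = kg⁻¹·m·s².
S = kg⁻¹·m⁻²·s³·A².
So S² = kg⁻²·m⁻⁴·s⁶·A⁴.
Combining: cd·Pa⁻¹·S² = cd · (kg⁻¹·m·s²) · (kg⁻²·m⁻⁴·s⁶·A⁴) = kg⁻³·m⁻³·s⁸·A⁴·cd.
The exponent of m is -3.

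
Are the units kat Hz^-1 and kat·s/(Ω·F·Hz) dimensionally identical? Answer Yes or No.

Yes

Left side:
  kat = mol/s = s⁻¹·mol (catalytic activity).
  Hz = 1/s = s⁻¹ (frequency is cycles per second).
  So Hz⁻¹ = s.
  Combining: kat·Hz⁻¹ = (s⁻¹·mol) · s = mol.
Right side:
  Ω = V/A (resistance = voltage per current),
      = kg·m²·s⁻³·A⁻².
  So Ω⁻¹ = kg⁻¹·m⁻²·s³·A².
  kat = mol/s = s⁻¹·mol (catalytic activity).
  F = C/V (capacitance = charge per voltage),
      = A·s/(kg·m²·s⁻³·A⁻¹) (substituting C and V),
      = kg⁻¹·m⁻²·s⁴·A².
  So F⁻¹ = kg·m²·s⁻⁴·A⁻².
  Hz = 1/s = s⁻¹ (frequency is cycles per second).
  So Hz⁻¹ = s.
  Combining: Ω⁻¹·kat·F⁻¹·Hz⁻¹·s = (kg⁻¹·m⁻²·s³·A²) · (s⁻¹·mol) · (kg·m²·s⁻⁴·A⁻²) · s · s = mol.
Both reduce to mol.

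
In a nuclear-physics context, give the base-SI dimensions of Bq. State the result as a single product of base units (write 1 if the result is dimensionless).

Bq = 1/s = s⁻¹ (activity is decays per second).

s⁻¹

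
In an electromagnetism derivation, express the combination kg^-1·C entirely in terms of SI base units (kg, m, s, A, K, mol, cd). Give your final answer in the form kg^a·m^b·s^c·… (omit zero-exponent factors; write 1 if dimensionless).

kg⁻¹·s·A

C = A·s = s·A (charge = current × time).
Combining: kg⁻¹·C = kg⁻¹ · (s·A) = kg⁻¹·s·A.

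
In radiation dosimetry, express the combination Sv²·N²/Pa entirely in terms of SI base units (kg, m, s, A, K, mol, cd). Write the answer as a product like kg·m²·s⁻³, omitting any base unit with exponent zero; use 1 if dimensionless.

kg·m⁷·s⁻⁶

Sv = m²·s⁻².
So Sv² = m⁴·s⁻⁴.
Pa = kg·m⁻¹·s⁻².
So Pa⁻¹ = kg⁻¹·m·s².
N = kg·m·s⁻².
So N² = kg²·m²·s⁻⁴.
Combining: Sv²·Pa⁻¹·N² = (m⁴·s⁻⁴) · (kg⁻¹·m·s²) · (kg²·m²·s⁻⁴) = kg·m⁷·s⁻⁶.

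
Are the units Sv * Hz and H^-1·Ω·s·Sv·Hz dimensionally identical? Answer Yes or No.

Yes

Left side:
  Sv = J/kg (equivalent dose = energy per mass),
      = m²·s⁻².
  Hz = 1/s = s⁻¹ (frequency is cycles per second).
  Combining: Sv·Hz = (m²·s⁻²) · s⁻¹ = m²·s⁻³.
Right side:
  H = Wb/A (inductance = flux per current),
      = kg·m²·s⁻²·A⁻².
  So H⁻¹ = kg⁻¹·m⁻²·s²·A².
  Ω = V/A (resistance = voltage per current),
      = kg·m²·s⁻³·A⁻².
  Sv = J/kg (equivalent dose = energy per mass),
      = m²·s⁻².
  Hz = 1/s = s⁻¹ (frequency is cycles per second).
  Combining: H⁻¹·Ω·s·Sv·Hz = (kg⁻¹·m⁻²·s²·A²) · (kg·m²·s⁻³·A⁻²) · s · (m²·s⁻²) · s⁻¹ = m²·s⁻³.
Both reduce to m²·s⁻³.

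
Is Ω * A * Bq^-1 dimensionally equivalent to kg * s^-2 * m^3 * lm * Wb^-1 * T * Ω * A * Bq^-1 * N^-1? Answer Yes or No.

No

Left side:
  Ω = kg·m²·s⁻³·A⁻².
  Bq = s⁻¹.
  So Bq⁻¹ = s.
  Combining: Ω·A·Bq⁻¹ = (kg·m²·s⁻³·A⁻²) · A · s = kg·m²·s⁻²·A⁻¹.
Right side:
  lm = cd·sr = cd (luminous flux; sr is dimensionless).
  Wb = V·s (flux: a volt is a weber per second),
      = kg·m²·s⁻²·A⁻¹.
  So Wb⁻¹ = kg⁻¹·m⁻²·s²·A.
  T = Wb/m² (flux density = flux per area),
      = kg·s⁻²·A⁻¹.
  Ω = V/A (resistance = voltage per current),
      = kg·m²·s⁻³·A⁻².
  Bq = 1/s = s⁻¹ (activity is decays per second).
  So Bq⁻¹ = s.
  N = kg·m/s² = kg·m·s⁻² (force = mass × acceleration).
  So N⁻¹ = kg⁻¹·m⁻¹·s².
  Combining: kg·s⁻²·m³·lm·Wb⁻¹·T·Ω·A·Bq⁻¹·N⁻¹ = kg · s⁻² · m³ · cd · (kg⁻¹·m⁻²·s²·A) · (kg·s⁻²·A⁻¹) · (kg·m²·s⁻³·A⁻²) · A · s · (kg⁻¹·m⁻¹·s²) = kg·m²·s⁻²·A⁻¹·cd.
Left is kg·m²·s⁻²·A⁻¹; right is kg·m²·s⁻²·A⁻¹·cd — different.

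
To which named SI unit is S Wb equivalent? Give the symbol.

C

S = kg⁻¹·m⁻²·s³·A².
Wb = kg·m²·s⁻²·A⁻¹.
Combining: S·Wb = (kg⁻¹·m⁻²·s³·A²) · (kg·m²·s⁻²·A⁻¹) = s·A.
s·A is the base-SI form of the coulomb.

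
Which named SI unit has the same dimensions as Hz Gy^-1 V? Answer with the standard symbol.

Hz = 1/s = s⁻¹ (frequency is cycles per second).
Gy = J/kg (absorbed dose = energy per mass),
    = m²·s⁻².
So Gy⁻¹ = m⁻²·s².
V = W/A (potential = power per current),
    = kg·m²·s⁻³·A⁻¹.
Combining: Hz·Gy⁻¹·V = s⁻¹ · (m⁻²·s²) · (kg·m²·s⁻³·A⁻¹) = kg·s⁻²·A⁻¹.
kg·s⁻²·A⁻¹ is the base-SI form of the tesla.

T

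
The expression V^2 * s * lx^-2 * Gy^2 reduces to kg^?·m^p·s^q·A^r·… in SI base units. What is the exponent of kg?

V = W/A (potential = power per current),
    = kg·m²·s⁻³·A⁻¹.
So V² = kg²·m⁴·s⁻⁶·A⁻².
lx = lm/m² (illuminance = luminous flux per area),
    = m⁻²·cd.
So lx⁻² = m⁴·cd⁻².
Gy = J/kg (absorbed dose = energy per mass),
    = m²·s⁻².
So Gy² = m⁴·s⁻⁴.
Combining: V²·s·lx⁻²·Gy² = (kg²·m⁴·s⁻⁶·A⁻²) · s · (m⁴·cd⁻²) · (m⁴·s⁻⁴) = kg²·m¹²·s⁻⁹·A⁻²·cd⁻².
The exponent of kg is 2.

2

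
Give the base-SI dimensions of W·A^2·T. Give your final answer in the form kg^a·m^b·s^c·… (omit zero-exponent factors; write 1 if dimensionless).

kg²·m²·s⁻⁵·A

W = kg·m²·s⁻³.
T = kg·s⁻²·A⁻¹.
Combining: W·A²·T = (kg·m²·s⁻³) · A² · (kg·s⁻²·A⁻¹) = kg²·m²·s⁻⁵·A.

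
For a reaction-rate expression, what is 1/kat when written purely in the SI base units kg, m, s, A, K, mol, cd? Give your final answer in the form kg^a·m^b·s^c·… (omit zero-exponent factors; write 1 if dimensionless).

s·mol⁻¹

kat = mol/s = s⁻¹·mol (catalytic activity).
So kat⁻¹ = s·mol⁻¹.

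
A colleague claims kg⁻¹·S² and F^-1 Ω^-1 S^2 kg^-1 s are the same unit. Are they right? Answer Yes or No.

Left side:
  S = 1/Ω (conductance is reciprocal resistance),
      = kg⁻¹·m⁻²·s³·A².
  So S² = kg⁻²·m⁻⁴·s⁶·A⁴.
  Combining: kg⁻¹·S² = kg⁻¹ · (kg⁻²·m⁻⁴·s⁶·A⁴) = kg⁻³·m⁻⁴·s⁶·A⁴.
Right side:
  F = kg⁻¹·m⁻²·s⁴·A².
  So F⁻¹ = kg·m²·s⁻⁴·A⁻².
  Ω = kg·m²·s⁻³·A⁻².
  So Ω⁻¹ = kg⁻¹·m⁻²·s³·A².
  S = kg⁻¹·m⁻²·s³·A².
  So S² = kg⁻²·m⁻⁴·s⁶·A⁴.
  Combining: F⁻¹·Ω⁻¹·S²·kg⁻¹·s = (kg·m²·s⁻⁴·A⁻²) · (kg⁻¹·m⁻²·s³·A²) · (kg⁻²·m⁻⁴·s⁶·A⁴) · kg⁻¹ · s = kg⁻³·m⁻⁴·s⁶·A⁴.
Both reduce to kg⁻³·m⁻⁴·s⁶·A⁴.

Yes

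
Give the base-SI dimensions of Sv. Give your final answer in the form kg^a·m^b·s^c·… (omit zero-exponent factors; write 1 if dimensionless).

m²·s⁻²

Sv = J/kg (equivalent dose = energy per mass),
    = m²·s⁻².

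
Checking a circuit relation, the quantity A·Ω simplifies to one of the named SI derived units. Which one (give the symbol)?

V

Ω = V/A (resistance = voltage per current),
    = kg·m²·s⁻³·A⁻².
Combining: A·Ω = A · (kg·m²·s⁻³·A⁻²) = kg·m²·s⁻³·A⁻¹.
kg·m²·s⁻³·A⁻¹ is the base-SI form of the volt.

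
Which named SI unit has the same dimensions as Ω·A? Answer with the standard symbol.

Ω = V/A (resistance = voltage per current),
    = kg·m²·s⁻³·A⁻².
Combining: Ω·A = (kg·m²·s⁻³·A⁻²) · A = kg·m²·s⁻³·A⁻¹.
kg·m²·s⁻³·A⁻¹ is the base-SI form of the volt.

V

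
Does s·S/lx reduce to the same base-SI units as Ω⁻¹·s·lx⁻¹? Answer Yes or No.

Yes

Left side:
  lx = lm/m² (illuminance = luminous flux per area),
      = m⁻²·cd.
  So lx⁻¹ = m²·cd⁻¹.
  S = 1/Ω (conductance is reciprocal resistance),
      = kg⁻¹·m⁻²·s³·A².
  Combining: s·lx⁻¹·S = s · (m²·cd⁻¹) · (kg⁻¹·m⁻²·s³·A²) = kg⁻¹·s⁴·A²·cd⁻¹.
Right side:
  Ω = kg·m²·s⁻³·A⁻².
  So Ω⁻¹ = kg⁻¹·m⁻²·s³·A².
  lx = m⁻²·cd.
  So lx⁻¹ = m²·cd⁻¹.
  Combining: Ω⁻¹·s·lx⁻¹ = (kg⁻¹·m⁻²·s³·A²) · s · (m²·cd⁻¹) = kg⁻¹·s⁴·A²·cd⁻¹.
Both reduce to kg⁻¹·s⁴·A²·cd⁻¹.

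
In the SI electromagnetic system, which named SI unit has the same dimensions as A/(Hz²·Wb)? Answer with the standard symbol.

F

Hz = 1/s = s⁻¹ (frequency is cycles per second).
So Hz⁻² = s².
Wb = V·s (flux: a volt is a weber per second),
    = kg·m²·s⁻²·A⁻¹.
So Wb⁻¹ = kg⁻¹·m⁻²·s²·A.
Combining: A·Hz⁻²·Wb⁻¹ = A · s² · (kg⁻¹·m⁻²·s²·A) = kg⁻¹·m⁻²·s⁴·A².
kg⁻¹·m⁻²·s⁴·A² is the base-SI form of the farad.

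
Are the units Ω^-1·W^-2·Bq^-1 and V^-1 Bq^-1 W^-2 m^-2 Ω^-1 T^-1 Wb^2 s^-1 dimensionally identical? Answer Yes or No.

Yes

Left side:
  Ω = V/A (resistance = voltage per current),
      = kg·m²·s⁻³·A⁻².
  So Ω⁻¹ = kg⁻¹·m⁻²·s³·A².
  W = J/s (power = energy per time),
      = kg·m²·s⁻³.
  So W⁻² = kg⁻²·m⁻⁴·s⁶.
  Bq = 1/s = s⁻¹ (activity is decays per second).
  So Bq⁻¹ = s.
  Combining: Ω⁻¹·W⁻²·Bq⁻¹ = (kg⁻¹·m⁻²·s³·A²) · (kg⁻²·m⁻⁴·s⁶) · s = kg⁻³·m⁻⁶·s¹⁰·A².
Right side:
  V = kg·m²·s⁻³·A⁻¹.
  So V⁻¹ = kg⁻¹·m⁻²·s³·A.
  Bq = s⁻¹.
  So Bq⁻¹ = s.
  W = kg·m²·s⁻³.
  So W⁻² = kg⁻²·m⁻⁴·s⁶.
  Ω = kg·m²·s⁻³·A⁻².
  So Ω⁻¹ = kg⁻¹·m⁻²·s³·A².
  T = kg·s⁻²·A⁻¹.
  So T⁻¹ = kg⁻¹·s²·A.
  Wb = kg·m²·s⁻²·A⁻¹.
  So Wb² = kg²·m⁴·s⁻⁴·A⁻².
  Combining: V⁻¹·Bq⁻¹·W⁻²·m⁻²·Ω⁻¹·T⁻¹·Wb²·s⁻¹ = (kg⁻¹·m⁻²·s³·A) · s · (kg⁻²·m⁻⁴·s⁶) · m⁻² · (kg⁻¹·m⁻²·s³·A²) · (kg⁻¹·s²·A) · (kg²·m⁴·s⁻⁴·A⁻²) · s⁻¹ = kg⁻³·m⁻⁶·s¹⁰·A².
Both reduce to kg⁻³·m⁻⁶·s¹⁰·A².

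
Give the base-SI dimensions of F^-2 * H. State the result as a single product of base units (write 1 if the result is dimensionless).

kg³·m⁶·s⁻¹⁰·A⁻⁶

F = kg⁻¹·m⁻²·s⁴·A².
So F⁻² = kg²·m⁴·s⁻⁸·A⁻⁴.
H = kg·m²·s⁻²·A⁻².
Combining: F⁻²·H = (kg²·m⁴·s⁻⁸·A⁻⁴) · (kg·m²·s⁻²·A⁻²) = kg³·m⁶·s⁻¹⁰·A⁻⁶.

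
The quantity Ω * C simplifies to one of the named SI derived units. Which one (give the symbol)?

Wb

Ω = V/A (resistance = voltage per current),
    = kg·m²·s⁻³·A⁻².
C = A·s = s·A (charge = current × time).
Combining: Ω·C = (kg·m²·s⁻³·A⁻²) · (s·A) = kg·m²·s⁻²·A⁻¹.
kg·m²·s⁻²·A⁻¹ is the base-SI form of the weber.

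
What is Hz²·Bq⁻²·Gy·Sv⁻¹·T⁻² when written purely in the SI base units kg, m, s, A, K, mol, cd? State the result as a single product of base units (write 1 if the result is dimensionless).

Hz = s⁻¹.
So Hz² = s⁻².
Bq = s⁻¹.
So Bq⁻² = s².
Gy = m²·s⁻².
Sv = m²·s⁻².
So Sv⁻¹ = m⁻²·s².
T = kg·s⁻²·A⁻¹.
So T⁻² = kg⁻²·s⁴·A².
Combining: Hz²·Bq⁻²·Gy·Sv⁻¹·T⁻² = s⁻² · s² · (m²·s⁻²) · (m⁻²·s²) · (kg⁻²·s⁴·A²) = kg⁻²·s⁴·A².

kg⁻²·s⁴·A²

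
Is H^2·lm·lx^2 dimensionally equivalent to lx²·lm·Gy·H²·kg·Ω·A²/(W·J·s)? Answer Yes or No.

No

Left side:
  H = Wb/A (inductance = flux per current),
      = kg·m²·s⁻²·A⁻².
  So H² = kg²·m⁴·s⁻⁴·A⁻⁴.
  lm = cd·sr = cd (luminous flux; sr is dimensionless).
  lx = lm/m² (illuminance = luminous flux per area),
      = m⁻²·cd.
  So lx² = m⁻⁴·cd².
  Combining: H²·lm·lx² = (kg²·m⁴·s⁻⁴·A⁻⁴) · cd · (m⁻⁴·cd²) = kg²·s⁻⁴·A⁻⁴·cd³.
Right side:
  lx = lm/m² (illuminance = luminous flux per area),
      = m⁻²·cd.
  So lx² = m⁻⁴·cd².
  lm = cd·sr = cd (luminous flux; sr is dimensionless).
  Gy = J/kg (absorbed dose = energy per mass),
      = m²·s⁻².
  W = J/s (power = energy per time),
      = kg·m²·s⁻³.
  So W⁻¹ = kg⁻¹·m⁻²·s³.
  H = Wb/A (inductance = flux per current),
      = kg·m²·s⁻²·A⁻².
  So H² = kg²·m⁴·s⁻⁴·A⁻⁴.
  J = N·m (work = force × distance),
      = kg·m²·s⁻².
  So J⁻¹ = kg⁻¹·m⁻²·s².
  Ω = V/A (resistance = voltage per current),
      = kg·m²·s⁻³·A⁻².
  Combining: lx²·lm·Gy·W⁻¹·H²·J⁻¹·kg·Ω·s⁻¹·A² = (m⁻⁴·cd²) · cd · (m²·s⁻²) · (kg⁻¹·m⁻²·s³) · (kg²·m⁴·s⁻⁴·A⁻⁴) · (kg⁻¹·m⁻²·s²) · kg · (kg·m²·s⁻³·A⁻²) · s⁻¹ · A² = kg²·s⁻⁵·A⁻⁴·cd³.
Left is kg²·s⁻⁴·A⁻⁴·cd³; right is kg²·s⁻⁵·A⁻⁴·cd³ — different.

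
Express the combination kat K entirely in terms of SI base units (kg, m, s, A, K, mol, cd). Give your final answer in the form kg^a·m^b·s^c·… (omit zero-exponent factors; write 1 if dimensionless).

s⁻¹·K·mol

kat = mol/s = s⁻¹·mol (catalytic activity).
Combining: kat·K = (s⁻¹·mol) · K = s⁻¹·K·mol.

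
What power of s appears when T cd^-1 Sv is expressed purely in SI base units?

-4

T = Wb/m² (flux density = flux per area),
    = kg·s⁻²·A⁻¹.
Sv = J/kg (equivalent dose = energy per mass),
    = m²·s⁻².
Combining: T·cd⁻¹·Sv = (kg·s⁻²·A⁻¹) · cd⁻¹ · (m²·s⁻²) = kg·m²·s⁻⁴·A⁻¹·cd⁻¹.
The exponent of s is -4.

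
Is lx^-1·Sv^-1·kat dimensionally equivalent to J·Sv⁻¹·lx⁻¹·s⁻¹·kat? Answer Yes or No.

No

Left side:
  lx = m⁻²·cd.
  So lx⁻¹ = m²·cd⁻¹.
  Sv = m²·s⁻².
  So Sv⁻¹ = m⁻²·s².
  kat = s⁻¹·mol.
  Combining: lx⁻¹·Sv⁻¹·kat = (m²·cd⁻¹) · (m⁻²·s²) · (s⁻¹·mol) = s·mol·cd⁻¹.
Right side:
  J = N·m (work = force × distance),
      = kg·m²·s⁻².
  Sv = J/kg (equivalent dose = energy per mass),
      = m²·s⁻².
  So Sv⁻¹ = m⁻²·s².
  lx = lm/m² (illuminance = luminous flux per area),
      = m⁻²·cd.
  So lx⁻¹ = m²·cd⁻¹.
  kat = mol/s = s⁻¹·mol (catalytic activity).
  Combining: J·Sv⁻¹·lx⁻¹·s⁻¹·kat = (kg·m²·s⁻²) · (m⁻²·s²) · (m²·cd⁻¹) · s⁻¹ · (s⁻¹·mol) = kg·m²·s⁻²·mol·cd⁻¹.
Left is s·mol·cd⁻¹; right is kg·m²·s⁻²·mol·cd⁻¹ — different.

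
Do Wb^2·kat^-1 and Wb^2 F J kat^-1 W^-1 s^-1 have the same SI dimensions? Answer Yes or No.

No

Left side:
  Wb = V·s (flux: a volt is a weber per second),
      = kg·m²·s⁻²·A⁻¹.
  So Wb² = kg²·m⁴·s⁻⁴·A⁻².
  kat = mol/s = s⁻¹·mol (catalytic activity).
  So kat⁻¹ = s·mol⁻¹.
  Combining: Wb²·kat⁻¹ = (kg²·m⁴·s⁻⁴·A⁻²) · (s·mol⁻¹) = kg²·m⁴·s⁻³·A⁻²·mol⁻¹.
Right side:
  Wb = kg·m²·s⁻²·A⁻¹.
  So Wb² = kg²·m⁴·s⁻⁴·A⁻².
  F = kg⁻¹·m⁻²·s⁴·A².
  J = kg·m²·s⁻².
  kat = s⁻¹·mol.
  So kat⁻¹ = s·mol⁻¹.
  W = kg·m²·s⁻³.
  So W⁻¹ = kg⁻¹·m⁻²·s³.
  Combining: Wb²·F·J·kat⁻¹·W⁻¹·s⁻¹ = (kg²·m⁴·s⁻⁴·A⁻²) · (kg⁻¹·m⁻²·s⁴·A²) · (kg·m²·s⁻²) · (s·mol⁻¹) · (kg⁻¹·m⁻²·s³) · s⁻¹ = kg·m²·s·mol⁻¹.
Left is kg²·m⁴·s⁻³·A⁻²·mol⁻¹; right is kg·m²·s·mol⁻¹ — different.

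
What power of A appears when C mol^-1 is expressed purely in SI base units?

1

C = A·s = s·A (charge = current × time).
Combining: C·mol⁻¹ = (s·A) · mol⁻¹ = s·A·mol⁻¹.
The exponent of A is 1.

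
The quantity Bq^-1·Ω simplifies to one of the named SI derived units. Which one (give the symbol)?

Bq = 1/s = s⁻¹ (activity is decays per second).
So Bq⁻¹ = s.
Ω = V/A (resistance = voltage per current),
    = kg·m²·s⁻³·A⁻².
Combining: Bq⁻¹·Ω = s · (kg·m²·s⁻³·A⁻²) = kg·m²·s⁻²·A⁻².
kg·m²·s⁻²·A⁻² is the base-SI form of the henry.

H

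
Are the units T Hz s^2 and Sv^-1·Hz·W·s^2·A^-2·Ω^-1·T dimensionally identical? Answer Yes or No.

Left side:
  T = kg·s⁻²·A⁻¹.
  Hz = s⁻¹.
  Combining: T·Hz·s² = (kg·s⁻²·A⁻¹) · s⁻¹ · s² = kg·s⁻¹·A⁻¹.
Right side:
  Sv = J/kg (equivalent dose = energy per mass),
      = m²·s⁻².
  So Sv⁻¹ = m⁻²·s².
  Hz = 1/s = s⁻¹ (frequency is cycles per second).
  W = J/s (power = energy per time),
      = kg·m²·s⁻³.
  Ω = V/A (resistance = voltage per current),
      = kg·m²·s⁻³·A⁻².
  So Ω⁻¹ = kg⁻¹·m⁻²·s³·A².
  T = Wb/m² (flux density = flux per area),
      = kg·s⁻²·A⁻¹.
  Combining: Sv⁻¹·Hz·W·s²·A⁻²·Ω⁻¹·T = (m⁻²·s²) · s⁻¹ · (kg·m²·s⁻³) · s² · A⁻² · (kg⁻¹·m⁻²·s³·A²) · (kg·s⁻²·A⁻¹) = kg·m⁻²·s·A⁻¹.
Left is kg·s⁻¹·A⁻¹; right is kg·m⁻²·s·A⁻¹ — different.

No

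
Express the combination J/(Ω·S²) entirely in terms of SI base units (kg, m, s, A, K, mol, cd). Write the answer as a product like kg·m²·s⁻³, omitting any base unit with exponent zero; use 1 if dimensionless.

kg²·m⁴·s⁻⁵·A⁻²

Ω = V/A (resistance = voltage per current),
    = kg·m²·s⁻³·A⁻².
So Ω⁻¹ = kg⁻¹·m⁻²·s³·A².
J = N·m (work = force × distance),
    = kg·m²·s⁻².
S = 1/Ω (conductance is reciprocal resistance),
    = kg⁻¹·m⁻²·s³·A².
So S⁻² = kg²·m⁴·s⁻⁶·A⁻⁴.
Combining: Ω⁻¹·J·S⁻² = (kg⁻¹·m⁻²·s³·A²) · (kg·m²·s⁻²) · (kg²·m⁴·s⁻⁶·A⁻⁴) = kg²·m⁴·s⁻⁵·A⁻².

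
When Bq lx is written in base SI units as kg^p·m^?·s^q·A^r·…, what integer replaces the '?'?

-2

Bq = 1/s = s⁻¹ (activity is decays per second).
lx = lm/m² (illuminance = luminous flux per area),
    = m⁻²·cd.
Combining: Bq·lx = s⁻¹ · (m⁻²·cd) = m⁻²·s⁻¹·cd.
The exponent of m is -2.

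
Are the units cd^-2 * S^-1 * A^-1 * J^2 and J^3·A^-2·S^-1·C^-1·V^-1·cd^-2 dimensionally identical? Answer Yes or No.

Left side:
  S = kg⁻¹·m⁻²·s³·A².
  So S⁻¹ = kg·m²·s⁻³·A⁻².
  J = kg·m²·s⁻².
  So J² = kg²·m⁴·s⁻⁴.
  Combining: cd⁻²·S⁻¹·A⁻¹·J² = cd⁻² · (kg·m²·s⁻³·A⁻²) · A⁻¹ · (kg²·m⁴·s⁻⁴) = kg³·m⁶·s⁻⁷·A⁻³·cd⁻².
Right side:
  J = N·m (work = force × distance),
      = kg·m²·s⁻².
  So J³ = kg³·m⁶·s⁻⁶.
  S = 1/Ω (conductance is reciprocal resistance),
      = kg⁻¹·m⁻²·s³·A².
  So S⁻¹ = kg·m²·s⁻³·A⁻².
  C = A·s = s·A (charge = current × time).
  So C⁻¹ = s⁻¹·A⁻¹.
  V = W/A (potential = power per current),
      = kg·m²·s⁻³·A⁻¹.
  So V⁻¹ = kg⁻¹·m⁻²·s³·A.
  Combining: J³·A⁻²·S⁻¹·C⁻¹·V⁻¹·cd⁻² = (kg³·m⁶·s⁻⁶) · A⁻² · (kg·m²·s⁻³·A⁻²) · (s⁻¹·A⁻¹) · (kg⁻¹·m⁻²·s³·A) · cd⁻² = kg³·m⁶·s⁻⁷·A⁻⁴·cd⁻².
Left is kg³·m⁶·s⁻⁷·A⁻³·cd⁻²; right is kg³·m⁶·s⁻⁷·A⁻⁴·cd⁻² — different.

No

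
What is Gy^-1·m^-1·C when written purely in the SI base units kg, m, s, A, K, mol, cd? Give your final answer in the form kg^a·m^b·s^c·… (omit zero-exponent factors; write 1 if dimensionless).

m⁻³·s³·A

Gy = m²·s⁻².
So Gy⁻¹ = m⁻²·s².
C = s·A.
Combining: Gy⁻¹·m⁻¹·C = (m⁻²·s²) · m⁻¹ · (s·A) = m⁻³·s³·A.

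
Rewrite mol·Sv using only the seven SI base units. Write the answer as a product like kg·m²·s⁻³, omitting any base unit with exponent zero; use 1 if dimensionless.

m²·s⁻²·mol

Sv = J/kg (equivalent dose = energy per mass),
    = m²·s⁻².
Combining: mol·Sv = mol · (m²·s⁻²) = m²·s⁻²·mol.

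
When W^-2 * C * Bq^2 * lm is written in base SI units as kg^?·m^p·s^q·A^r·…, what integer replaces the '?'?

W = J/s (power = energy per time),
    = kg·m²·s⁻³.
So W⁻² = kg⁻²·m⁻⁴·s⁶.
C = A·s = s·A (charge = current × time).
Bq = 1/s = s⁻¹ (activity is decays per second).
So Bq² = s⁻².
lm = cd·sr = cd (luminous flux; sr is dimensionless).
Combining: W⁻²·C·Bq²·lm = (kg⁻²·m⁻⁴·s⁶) · (s·A) · s⁻² · cd = kg⁻²·m⁻⁴·s⁵·A·cd.
The exponent of kg is -2.

-2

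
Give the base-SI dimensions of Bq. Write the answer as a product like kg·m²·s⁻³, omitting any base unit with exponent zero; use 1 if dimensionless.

s⁻¹

Bq = 1/s = s⁻¹ (activity is decays per second).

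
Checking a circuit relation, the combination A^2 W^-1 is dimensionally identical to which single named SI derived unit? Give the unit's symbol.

W = J/s (power = energy per time),
    = kg·m²·s⁻³.
So W⁻¹ = kg⁻¹·m⁻²·s³.
Combining: A²·W⁻¹ = A² · (kg⁻¹·m⁻²·s³) = kg⁻¹·m⁻²·s³·A².
kg⁻¹·m⁻²·s³·A² is the base-SI form of the siemens.

S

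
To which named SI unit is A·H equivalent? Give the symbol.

H = Wb/A (inductance = flux per current),
    = kg·m²·s⁻²·A⁻².
Combining: A·H = A · (kg·m²·s⁻²·A⁻²) = kg·m²·s⁻²·A⁻¹.
kg·m²·s⁻²·A⁻¹ is the base-SI form of the weber.

Wb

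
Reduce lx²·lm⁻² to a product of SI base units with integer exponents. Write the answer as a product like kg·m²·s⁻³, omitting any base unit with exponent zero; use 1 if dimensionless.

m⁻⁴

lx = m⁻²·cd.
So lx² = m⁻⁴·cd².
lm = cd.
So lm⁻² = cd⁻².
Combining: lx²·lm⁻² = (m⁻⁴·cd²) · cd⁻² = m⁻⁴.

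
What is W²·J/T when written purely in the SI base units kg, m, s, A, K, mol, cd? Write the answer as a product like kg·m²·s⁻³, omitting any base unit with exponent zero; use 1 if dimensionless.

kg²·m⁶·s⁻⁶·A

T = Wb/m² (flux density = flux per area),
    = kg·s⁻²·A⁻¹.
So T⁻¹ = kg⁻¹·s²·A.
W = J/s (power = energy per time),
    = kg·m²·s⁻³.
So W² = kg²·m⁴·s⁻⁶.
J = N·m (work = force × distance),
    = kg·m²·s⁻².
Combining: T⁻¹·W²·J = (kg⁻¹·s²·A) · (kg²·m⁴·s⁻⁶) · (kg·m²·s⁻²) = kg²·m⁶·s⁻⁶·A.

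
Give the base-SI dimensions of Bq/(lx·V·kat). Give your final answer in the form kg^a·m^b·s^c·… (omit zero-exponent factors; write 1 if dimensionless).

lx = lm/m² (illuminance = luminous flux per area),
    = m⁻²·cd.
So lx⁻¹ = m²·cd⁻¹.
Bq = 1/s = s⁻¹ (activity is decays per second).
V = W/A (potential = power per current),
    = kg·m²·s⁻³·A⁻¹.
So V⁻¹ = kg⁻¹·m⁻²·s³·A.
kat = mol/s = s⁻¹·mol (catalytic activity).
So kat⁻¹ = s·mol⁻¹.
Combining: lx⁻¹·Bq·V⁻¹·kat⁻¹ = (m²·cd⁻¹) · s⁻¹ · (kg⁻¹·m⁻²·s³·A) · (s·mol⁻¹) = kg⁻¹·s³·A·mol⁻¹·cd⁻¹.

kg⁻¹·s³·A·mol⁻¹·cd⁻¹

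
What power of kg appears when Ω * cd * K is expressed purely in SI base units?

1

Ω = V/A (resistance = voltage per current),
    = kg·m²·s⁻³·A⁻².
Combining: Ω·cd·K = (kg·m²·s⁻³·A⁻²) · cd · K = kg·m²·s⁻³·A⁻²·K·cd.
The exponent of kg is 1.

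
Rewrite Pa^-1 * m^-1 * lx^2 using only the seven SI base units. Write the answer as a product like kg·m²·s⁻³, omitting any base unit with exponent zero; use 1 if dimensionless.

kg⁻¹·m⁻⁴·s²·cd²

Pa = N/m² (pressure = force per area),
    = kg·m⁻¹·s⁻².
So Pa⁻¹ = kg⁻¹·m·s².
lx = lm/m² (illuminance = luminous flux per area),
    = m⁻²·cd.
So lx² = m⁻⁴·cd².
Combining: Pa⁻¹·m⁻¹·lx² = (kg⁻¹·m·s²) · m⁻¹ · (m⁻⁴·cd²) = kg⁻¹·m⁻⁴·s²·cd².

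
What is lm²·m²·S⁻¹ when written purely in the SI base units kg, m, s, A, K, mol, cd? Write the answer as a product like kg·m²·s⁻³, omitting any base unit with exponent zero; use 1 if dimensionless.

kg·m⁴·s⁻³·A⁻²·cd²

lm = cd·sr = cd (luminous flux; sr is dimensionless).
So lm² = cd².
S = 1/Ω (conductance is reciprocal resistance),
    = kg⁻¹·m⁻²·s³·A².
So S⁻¹ = kg·m²·s⁻³·A⁻².
Combining: lm²·m²·S⁻¹ = cd² · m² · (kg·m²·s⁻³·A⁻²) = kg·m⁴·s⁻³·A⁻²·cd².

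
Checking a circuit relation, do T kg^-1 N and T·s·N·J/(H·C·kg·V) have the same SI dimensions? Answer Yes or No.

No

Left side:
  T = kg·s⁻²·A⁻¹.
  N = kg·m·s⁻².
  Combining: T·kg⁻¹·N = (kg·s⁻²·A⁻¹) · kg⁻¹ · (kg·m·s⁻²) = kg·m·s⁻⁴·A⁻¹.
Right side:
  T = kg·s⁻²·A⁻¹.
  H = kg·m²·s⁻²·A⁻².
  So H⁻¹ = kg⁻¹·m⁻²·s²·A².
  C = s·A.
  So C⁻¹ = s⁻¹·A⁻¹.
  N = kg·m·s⁻².
  J = kg·m²·s⁻².
  V = kg·m²·s⁻³·A⁻¹.
  So V⁻¹ = kg⁻¹·m⁻²·s³·A.
  Combining: T·H⁻¹·s·C⁻¹·N·J·kg⁻¹·V⁻¹ = (kg·s⁻²·A⁻¹) · (kg⁻¹·m⁻²·s²·A²) · s · (s⁻¹·A⁻¹) · (kg·m·s⁻²) · (kg·m²·s⁻²) · kg⁻¹ · (kg⁻¹·m⁻²·s³·A) = m⁻¹·s⁻¹·A.
Left is kg·m·s⁻⁴·A⁻¹; right is m⁻¹·s⁻¹·A — different.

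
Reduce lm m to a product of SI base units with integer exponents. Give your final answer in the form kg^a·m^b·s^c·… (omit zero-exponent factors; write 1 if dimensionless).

lm = cd.
Combining: lm·m = cd · m = m·cd.

m·cd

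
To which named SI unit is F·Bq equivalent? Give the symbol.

S

F = kg⁻¹·m⁻²·s⁴·A².
Bq = s⁻¹.
Combining: F·Bq = (kg⁻¹·m⁻²·s⁴·A²) · s⁻¹ = kg⁻¹·m⁻²·s³·A².
kg⁻¹·m⁻²·s³·A² is the base-SI form of the siemens.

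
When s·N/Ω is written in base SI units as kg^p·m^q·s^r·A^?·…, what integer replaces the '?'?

N = kg·m·s⁻².
Ω = kg·m²·s⁻³·A⁻².
So Ω⁻¹ = kg⁻¹·m⁻²·s³·A².
Combining: s·N·Ω⁻¹ = s · (kg·m·s⁻²) · (kg⁻¹·m⁻²·s³·A²) = m⁻¹·s²·A².
The exponent of A is 2.

2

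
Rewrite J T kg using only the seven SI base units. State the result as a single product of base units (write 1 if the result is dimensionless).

J = N·m (work = force × distance),
    = kg·m²·s⁻².
T = Wb/m² (flux density = flux per area),
    = kg·s⁻²·A⁻¹.
Combining: J·T·kg = (kg·m²·s⁻²) · (kg·s⁻²·A⁻¹) · kg = kg³·m²·s⁻⁴·A⁻¹.

kg³·m²·s⁻⁴·A⁻¹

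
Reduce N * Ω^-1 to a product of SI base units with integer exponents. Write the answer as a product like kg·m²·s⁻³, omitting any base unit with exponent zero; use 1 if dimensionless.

m⁻¹·s·A²

N = kg·m/s² = kg·m·s⁻² (force = mass × acceleration).
Ω = V/A (resistance = voltage per current),
    = kg·m²·s⁻³·A⁻².
So Ω⁻¹ = kg⁻¹·m⁻²·s³·A².
Combining: N·Ω⁻¹ = (kg·m·s⁻²) · (kg⁻¹·m⁻²·s³·A²) = m⁻¹·s·A².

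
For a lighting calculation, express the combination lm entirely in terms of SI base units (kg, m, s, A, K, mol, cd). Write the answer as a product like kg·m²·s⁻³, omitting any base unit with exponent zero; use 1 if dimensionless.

lm = cd.

cd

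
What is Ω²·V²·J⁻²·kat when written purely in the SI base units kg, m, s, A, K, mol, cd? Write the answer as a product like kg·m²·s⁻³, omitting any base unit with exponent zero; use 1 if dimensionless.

Ω = kg·m²·s⁻³·A⁻².
So Ω² = kg²·m⁴·s⁻⁶·A⁻⁴.
V = kg·m²·s⁻³·A⁻¹.
So V² = kg²·m⁴·s⁻⁶·A⁻².
J = kg·m²·s⁻².
So J⁻² = kg⁻²·m⁻⁴·s⁴.
kat = s⁻¹·mol.
Combining: Ω²·V²·J⁻²·kat = (kg²·m⁴·s⁻⁶·A⁻⁴) · (kg²·m⁴·s⁻⁶·A⁻²) · (kg⁻²·m⁻⁴·s⁴) · (s⁻¹·mol) = kg²·m⁴·s⁻⁹·A⁻⁶·mol.

kg²·m⁴·s⁻⁹·A⁻⁶·mol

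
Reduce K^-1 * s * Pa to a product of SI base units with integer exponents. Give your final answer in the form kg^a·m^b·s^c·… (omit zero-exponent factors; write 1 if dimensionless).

Pa = N/m² (pressure = force per area),
    = kg·m⁻¹·s⁻².
Combining: K⁻¹·s·Pa = K⁻¹ · s · (kg·m⁻¹·s⁻²) = kg·m⁻¹·s⁻¹·K⁻¹.

kg·m⁻¹·s⁻¹·K⁻¹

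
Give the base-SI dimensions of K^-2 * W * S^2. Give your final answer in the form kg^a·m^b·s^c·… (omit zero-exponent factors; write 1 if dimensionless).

W = kg·m²·s⁻³.
S = kg⁻¹·m⁻²·s³·A².
So S² = kg⁻²·m⁻⁴·s⁶·A⁴.
Combining: K⁻²·W·S² = K⁻² · (kg·m²·s⁻³) · (kg⁻²·m⁻⁴·s⁶·A⁴) = kg⁻¹·m⁻²·s³·A⁴·K⁻².

kg⁻¹·m⁻²·s³·A⁴·K⁻²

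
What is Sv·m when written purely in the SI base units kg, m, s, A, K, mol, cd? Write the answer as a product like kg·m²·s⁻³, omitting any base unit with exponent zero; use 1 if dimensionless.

m³·s⁻²

Sv = J/kg (equivalent dose = energy per mass),
    = m²·s⁻².
Combining: Sv·m = (m²·s⁻²) · m = m³·s⁻².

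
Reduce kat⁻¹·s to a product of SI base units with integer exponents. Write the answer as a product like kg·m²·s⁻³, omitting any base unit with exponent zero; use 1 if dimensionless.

s²·mol⁻¹

kat = s⁻¹·mol.
So kat⁻¹ = s·mol⁻¹.
Combining: kat⁻¹·s = (s·mol⁻¹) · s = s²·mol⁻¹.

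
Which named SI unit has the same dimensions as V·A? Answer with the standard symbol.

W

V = kg·m²·s⁻³·A⁻¹.
Combining: V·A = (kg·m²·s⁻³·A⁻¹) · A = kg·m²·s⁻³.
kg·m²·s⁻³ is the base-SI form of the watt.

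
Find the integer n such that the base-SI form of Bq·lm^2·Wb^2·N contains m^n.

5

Bq = s⁻¹.
lm = cd.
So lm² = cd².
Wb = kg·m²·s⁻²·A⁻¹.
So Wb² = kg²·m⁴·s⁻⁴·A⁻².
N = kg·m·s⁻².
Combining: Bq·lm²·Wb²·N = s⁻¹ · cd² · (kg²·m⁴·s⁻⁴·A⁻²) · (kg·m·s⁻²) = kg³·m⁵·s⁻⁷·A⁻²·cd².
The exponent of m is 5.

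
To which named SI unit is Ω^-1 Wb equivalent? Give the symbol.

C

Ω = V/A (resistance = voltage per current),
    = kg·m²·s⁻³·A⁻².
So Ω⁻¹ = kg⁻¹·m⁻²·s³·A².
Wb = V·s (flux: a volt is a weber per second),
    = kg·m²·s⁻²·A⁻¹.
Combining: Ω⁻¹·Wb = (kg⁻¹·m⁻²·s³·A²) · (kg·m²·s⁻²·A⁻¹) = s·A.
s·A is the base-SI form of the coulomb.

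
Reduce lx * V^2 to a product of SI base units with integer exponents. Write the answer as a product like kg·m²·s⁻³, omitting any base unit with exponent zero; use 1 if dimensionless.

lx = lm/m² (illuminance = luminous flux per area),
    = m⁻²·cd.
V = W/A (potential = power per current),
    = kg·m²·s⁻³·A⁻¹.
So V² = kg²·m⁴·s⁻⁶·A⁻².
Combining: lx·V² = (m⁻²·cd) · (kg²·m⁴·s⁻⁶·A⁻²) = kg²·m²·s⁻⁶·A⁻²·cd.

kg²·m²·s⁻⁶·A⁻²·cd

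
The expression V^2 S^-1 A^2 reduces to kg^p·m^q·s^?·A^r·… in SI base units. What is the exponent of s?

V = W/A (potential = power per current),
    = kg·m²·s⁻³·A⁻¹.
So V² = kg²·m⁴·s⁻⁶·A⁻².
S = 1/Ω (conductance is reciprocal resistance),
    = kg⁻¹·m⁻²·s³·A².
So S⁻¹ = kg·m²·s⁻³·A⁻².
Combining: V²·S⁻¹·A² = (kg²·m⁴·s⁻⁶·A⁻²) · (kg·m²·s⁻³·A⁻²) · A² = kg³·m⁶·s⁻⁹·A⁻².
The exponent of s is -9.

-9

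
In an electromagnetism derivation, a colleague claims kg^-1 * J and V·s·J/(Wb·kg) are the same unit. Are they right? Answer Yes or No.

Left side:
  J = N·m (work = force × distance),
      = kg·m²·s⁻².
  Combining: kg⁻¹·J = kg⁻¹ · (kg·m²·s⁻²) = m²·s⁻².
Right side:
  V = kg·m²·s⁻³·A⁻¹.
  Wb = kg·m²·s⁻²·A⁻¹.
  So Wb⁻¹ = kg⁻¹·m⁻²·s²·A.
  J = kg·m²·s⁻².
  Combining: V·s·Wb⁻¹·kg⁻¹·J = (kg·m²·s⁻³·A⁻¹) · s · (kg⁻¹·m⁻²·s²·A) · kg⁻¹ · (kg·m²·s⁻²) = m²·s⁻².
Both reduce to m²·s⁻².

Yes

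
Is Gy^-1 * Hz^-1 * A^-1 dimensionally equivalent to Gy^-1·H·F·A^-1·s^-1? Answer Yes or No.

Yes

Left side:
  Gy = m²·s⁻².
  So Gy⁻¹ = m⁻²·s².
  Hz = s⁻¹.
  So Hz⁻¹ = s.
  Combining: Gy⁻¹·Hz⁻¹·A⁻¹ = (m⁻²·s²) · s · A⁻¹ = m⁻²·s³·A⁻¹.
Right side:
  Gy = m²·s⁻².
  So Gy⁻¹ = m⁻²·s².
  H = kg·m²·s⁻²·A⁻².
  F = kg⁻¹·m⁻²·s⁴·A².
  Combining: Gy⁻¹·H·F·A⁻¹·s⁻¹ = (m⁻²·s²) · (kg·m²·s⁻²·A⁻²) · (kg⁻¹·m⁻²·s⁴·A²) · A⁻¹ · s⁻¹ = m⁻²·s³·A⁻¹.
Both reduce to m⁻²·s³·A⁻¹.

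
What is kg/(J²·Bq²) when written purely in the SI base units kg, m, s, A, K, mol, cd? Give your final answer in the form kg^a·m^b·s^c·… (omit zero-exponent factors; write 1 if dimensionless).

J = N·m (work = force × distance),
    = kg·m²·s⁻².
So J⁻² = kg⁻²·m⁻⁴·s⁴.
Bq = 1/s = s⁻¹ (activity is decays per second).
So Bq⁻² = s².
Combining: J⁻²·kg·Bq⁻² = (kg⁻²·m⁻⁴·s⁴) · kg · s² = kg⁻¹·m⁻⁴·s⁶.

kg⁻¹·m⁻⁴·s⁶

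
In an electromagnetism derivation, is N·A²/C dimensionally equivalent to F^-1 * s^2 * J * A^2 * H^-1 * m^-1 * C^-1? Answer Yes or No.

Yes

Left side:
  C = A·s = s·A (charge = current × time).
  So C⁻¹ = s⁻¹·A⁻¹.
  N = kg·m/s² = kg·m·s⁻² (force = mass × acceleration).
  Combining: C⁻¹·N·A² = (s⁻¹·A⁻¹) · (kg·m·s⁻²) · A² = kg·m·s⁻³·A.
Right side:
  F = C/V (capacitance = charge per voltage),
      = A·s/(kg·m²·s⁻³·A⁻¹) (substituting C and V),
      = kg⁻¹·m⁻²·s⁴·A².
  So F⁻¹ = kg·m²·s⁻⁴·A⁻².
  J = N·m (work = force × distance),
      = kg·m²·s⁻².
  H = Wb/A (inductance = flux per current),
      = kg·m²·s⁻²·A⁻².
  So H⁻¹ = kg⁻¹·m⁻²·s²·A².
  C = A·s = s·A (charge = current × time).
  So C⁻¹ = s⁻¹·A⁻¹.
  Combining: F⁻¹·s²·J·A²·H⁻¹·m⁻¹·C⁻¹ = (kg·m²·s⁻⁴·A⁻²) · s² · (kg·m²·s⁻²) · A² · (kg⁻¹·m⁻²·s²·A²) · m⁻¹ · (s⁻¹·A⁻¹) = kg·m·s⁻³·A.
Both reduce to kg·m·s⁻³·A.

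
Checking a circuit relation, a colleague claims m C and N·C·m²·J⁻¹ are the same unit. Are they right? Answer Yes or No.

Left side:
  C = A·s = s·A (charge = current × time).
  Combining: m·C = m · (s·A) = m·s·A.
Right side:
  N = kg·m/s² = kg·m·s⁻² (force = mass × acceleration).
  C = A·s = s·A (charge = current × time).
  J = N·m (work = force × distance),
      = kg·m²·s⁻².
  So J⁻¹ = kg⁻¹·m⁻²·s².
  Combining: N·C·m²·J⁻¹ = (kg·m·s⁻²) · (s·A) · m² · (kg⁻¹·m⁻²·s²) = m·s·A.
Both reduce to m·s·A.

Yes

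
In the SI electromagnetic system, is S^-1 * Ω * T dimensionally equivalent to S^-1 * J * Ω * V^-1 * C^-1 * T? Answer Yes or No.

Left side:
  S = kg⁻¹·m⁻²·s³·A².
  So S⁻¹ = kg·m²·s⁻³·A⁻².
  Ω = kg·m²·s⁻³·A⁻².
  T = kg·s⁻²·A⁻¹.
  Combining: S⁻¹·Ω·T = (kg·m²·s⁻³·A⁻²) · (kg·m²·s⁻³·A⁻²) · (kg·s⁻²·A⁻¹) = kg³·m⁴·s⁻⁸·A⁻⁵.
Right side:
  S = kg⁻¹·m⁻²·s³·A².
  So S⁻¹ = kg·m²·s⁻³·A⁻².
  J = kg·m²·s⁻².
  Ω = kg·m²·s⁻³·A⁻².
  V = kg·m²·s⁻³·A⁻¹.
  So V⁻¹ = kg⁻¹·m⁻²·s³·A.
  C = s·A.
  So C⁻¹ = s⁻¹·A⁻¹.
  T = kg·s⁻²·A⁻¹.
  Combining: S⁻¹·J·Ω·V⁻¹·C⁻¹·T = (kg·m²·s⁻³·A⁻²) · (kg·m²·s⁻²) · (kg·m²·s⁻³·A⁻²) · (kg⁻¹·m⁻²·s³·A) · (s⁻¹·A⁻¹) · (kg·s⁻²·A⁻¹) = kg³·m⁴·s⁻⁸·A⁻⁵.
Both reduce to kg³·m⁴·s⁻⁸·A⁻⁵.

Yes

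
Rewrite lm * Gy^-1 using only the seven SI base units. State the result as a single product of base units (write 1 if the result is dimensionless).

m⁻²·s²·cd

lm = cd.
Gy = m²·s⁻².
So Gy⁻¹ = m⁻²·s².
Combining: lm·Gy⁻¹ = cd · (m⁻²·s²) = m⁻²·s²·cd.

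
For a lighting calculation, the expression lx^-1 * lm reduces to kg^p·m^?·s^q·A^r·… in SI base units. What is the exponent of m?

lx = lm/m² (illuminance = luminous flux per area),
    = m⁻²·cd.
So lx⁻¹ = m²·cd⁻¹.
lm = cd·sr = cd (luminous flux; sr is dimensionless).
Combining: lx⁻¹·lm = (m²·cd⁻¹) · cd = m².
The exponent of m is 2.

2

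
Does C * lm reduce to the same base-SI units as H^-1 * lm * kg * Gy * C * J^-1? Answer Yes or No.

No

Left side:
  C = s·A.
  lm = cd.
  Combining: C·lm = (s·A) · cd = s·A·cd.
Right side:
  H = kg·m²·s⁻²·A⁻².
  So H⁻¹ = kg⁻¹·m⁻²·s²·A².
  lm = cd.
  Gy = m²·s⁻².
  C = s·A.
  J = kg·m²·s⁻².
  So J⁻¹ = kg⁻¹·m⁻²·s².
  Combining: H⁻¹·lm·kg·Gy·C·J⁻¹ = (kg⁻¹·m⁻²·s²·A²) · cd · kg · (m²·s⁻²) · (s·A) · (kg⁻¹·m⁻²·s²) = kg⁻¹·m⁻²·s³·A³·cd.
Left is s·A·cd; right is kg⁻¹·m⁻²·s³·A³·cd — different.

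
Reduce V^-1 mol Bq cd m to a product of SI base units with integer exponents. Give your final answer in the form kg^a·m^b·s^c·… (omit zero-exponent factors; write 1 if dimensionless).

V = W/A (potential = power per current),
    = kg·m²·s⁻³·A⁻¹.
So V⁻¹ = kg⁻¹·m⁻²·s³·A.
Bq = 1/s = s⁻¹ (activity is decays per second).
Combining: V⁻¹·mol·Bq·cd·m = (kg⁻¹·m⁻²·s³·A) · mol · s⁻¹ · cd · m = kg⁻¹·m⁻¹·s²·A·mol·cd.

kg⁻¹·m⁻¹·s²·A·mol·cd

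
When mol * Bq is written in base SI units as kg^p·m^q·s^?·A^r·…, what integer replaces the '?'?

-1

Bq = 1/s = s⁻¹ (activity is decays per second).
Combining: mol·Bq = mol · s⁻¹ = s⁻¹·mol.
The exponent of s is -1.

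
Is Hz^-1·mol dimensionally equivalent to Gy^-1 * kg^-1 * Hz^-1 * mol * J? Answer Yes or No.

Yes

Left side:
  Hz = 1/s = s⁻¹ (frequency is cycles per second).
  So Hz⁻¹ = s.
  Combining: Hz⁻¹·mol = s · mol = s·mol.
Right side:
  Gy = m²·s⁻².
  So Gy⁻¹ = m⁻²·s².
  Hz = s⁻¹.
  So Hz⁻¹ = s.
  J = kg·m²·s⁻².
  Combining: Gy⁻¹·kg⁻¹·Hz⁻¹·mol·J = (m⁻²·s²) · kg⁻¹ · s · mol · (kg·m²·s⁻²) = s·mol.
Both reduce to s·mol.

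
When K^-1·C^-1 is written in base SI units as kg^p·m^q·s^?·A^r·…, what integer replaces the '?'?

-1

C = A·s = s·A (charge = current × time).
So C⁻¹ = s⁻¹·A⁻¹.
Combining: K⁻¹·C⁻¹ = K⁻¹ · (s⁻¹·A⁻¹) = s⁻¹·A⁻¹·K⁻¹.
The exponent of s is -1.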